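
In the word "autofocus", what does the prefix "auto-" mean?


Prefix: auto-
As in: autofocus -> auto- + focus
Meaning = self


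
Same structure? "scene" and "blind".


Pattern of "scene": [0, 1, 2, 3, 2]
Pattern of "blind": [0, 1, 2, 3, 4]
Patterns do not match
Same pattern = No


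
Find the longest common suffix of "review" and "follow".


Word 1: "review"
Word 2: "follow"
Comparing from end:
  Pos -1: 'w' == 'w'
  Pos -2: 'e' != 'o' (stop)
LCS = "w" (length 1)


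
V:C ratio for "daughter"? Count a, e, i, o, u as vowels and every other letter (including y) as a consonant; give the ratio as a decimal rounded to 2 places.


Word: "daughter"
Vowels (a,e,i,o,u): 3
Consonants: 5
Ratio = 3/5
= 0.60


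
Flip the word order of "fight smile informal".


Original: "fight smile informal"
Words (1..n): fight | smile | informal
Reversed (n..1): informal | smile | fight
Result = "informal smile fight"


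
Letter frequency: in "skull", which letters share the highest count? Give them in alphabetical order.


Word: "skull"
Letter counts:
  'k': 1
  'l': 2
  's': 1
  'u': 1
Maximum count = 2
Most frequent = 'l' (2 times each)


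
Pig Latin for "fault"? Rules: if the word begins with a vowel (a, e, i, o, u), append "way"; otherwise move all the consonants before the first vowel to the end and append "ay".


Word: "fault"
Starts with consonant(s) → move to end, add 'ay'
Consonant cluster: "f"
Pig Latin = "aultfay"


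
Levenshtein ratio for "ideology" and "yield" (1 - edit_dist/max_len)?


Word 1: "ideology" (length 8)
Word 2: "yield" (length 5)
One optimal edit sequence:
  1. substitute 'i' -> 'y'  (+1)
  2. substitute 'd' -> 'i'  (+1)
  3. keep 'e'
  4. delete 'o'  (+1)
  5. keep 'l'
  6. delete 'o'  (+1)
  7. delete 'g'  (+1)
  8. substitute 'y' -> 'd'  (+1)
Edit distance = 6
Max length = max(8, 5) = 8
Similarity = 1 - 6/8
= 0.2500


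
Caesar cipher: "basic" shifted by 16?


Word: "basic"
Shift: 16
Each letter → (letter + shift) mod 26:
  'b' (1) + 16 = 17 → 'r'
  'a' (0) + 16 = 16 → 'q'
  's' (18) + 16 = 8 → 'i'
  'i' (8) + 16 = 24 → 'y'
  'c' (2) + 16 = 18 → 's'
Result = "rqiys"


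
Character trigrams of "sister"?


Word: "sister" (length 6)
Number of trigrams = 6 - 3 + 1 = 4
  Position 0: "sis"
  Position 1: "ist"
  Position 2: "ste"
  Position 3: "ter"
Trigrams = "sis", "ist", "ste", "ter"


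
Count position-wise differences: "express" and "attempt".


Comparing character by character (same length = 7):
  Pos 0: 'e' vs 'a' !=
  Pos 1: 'x' vs 't' !=
  Pos 2: 'p' vs 't' !=
  Pos 3: 'r' vs 'e' !=
  Pos 4: 'e' vs 'm' !=
  Pos 5: 's' vs 'p' !=
  Pos 6: 's' vs 't' !=
Hamming distance = 7


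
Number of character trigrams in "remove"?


Word: "remove" (length 6)
Number of 3-grams = length - 3 + 1 = 6 - 3 + 1
= 4


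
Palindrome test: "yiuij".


Word: "yiuij"
Reversed: "jiuiy"
Forward == Backward? yiuij != jiuiy
Palindrome = No


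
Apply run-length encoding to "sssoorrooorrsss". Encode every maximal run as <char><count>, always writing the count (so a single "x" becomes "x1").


String: "sssoorrooorrsss"
Scanning for consecutive runs:
  's' x 3
  'o' x 2
  'r' x 2
  'o' x 3
  'r' x 2
  's' x 3
RLE = "s3o2r2o3r2s3"


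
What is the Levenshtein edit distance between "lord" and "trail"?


Word 1: "lord" (length 4)
Word 2: "trail" (length 5)
One optimal edit sequence (insert/delete/substitute each cost 1):
  1. insert 't'  (+1)
  2. substitute 'l' -> 'r'  (+1)
  3. substitute 'o' -> 'a'  (+1)
  4. substitute 'r' -> 'i'  (+1)
  5. substitute 'd' -> 'l'  (+1)
Total edit operations: 5
Edit distance = 5


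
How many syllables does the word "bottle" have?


Word: "bottle"
Syllable breakdown: bot / tle
Counting: 2 parts
= 2 syllables


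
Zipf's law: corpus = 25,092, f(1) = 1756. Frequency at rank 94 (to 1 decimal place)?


Zipf's law: f(r) = f(1) / r
f(1) = 1756
f(94) = 1756 / 94
= 18.7 occurrences


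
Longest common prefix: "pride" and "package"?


Word 1: "pride"
Word 2: "package"
Comparing from start:
  Pos 0: 'p' == 'p'
  Pos 1: 'r' != 'a' (stop)
LCP = "p" (length 1)


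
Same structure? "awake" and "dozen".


Pattern of "awake": [0, 1, 0, 2, 3]
Pattern of "dozen": [0, 1, 2, 3, 4]
Patterns do not match
Same pattern = No


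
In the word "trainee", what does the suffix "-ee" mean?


Suffix: -ee
As in: trainee -> train + -ee
Meaning = one who receives


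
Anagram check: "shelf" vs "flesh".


Word 1: "shelf" → sorted: efhls
Word 2: "flesh" → sorted: efhls
Same letters? efhls == efhls
Anagram = Yes


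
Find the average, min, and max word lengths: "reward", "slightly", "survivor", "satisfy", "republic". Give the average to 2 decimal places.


Lengths: "reward"=6, "slightly"=8, "survivor"=8, "satisfy"=7, "republic"=8
Sum = 37, Count = 5
Average = 37/5 = 7.40
= avg=7.40, min=6, max=8


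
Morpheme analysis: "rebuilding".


Word: "rebuilding"
Morphemes: re- | build | -ing
Each morpheme carries meaning
= 3 morphemes


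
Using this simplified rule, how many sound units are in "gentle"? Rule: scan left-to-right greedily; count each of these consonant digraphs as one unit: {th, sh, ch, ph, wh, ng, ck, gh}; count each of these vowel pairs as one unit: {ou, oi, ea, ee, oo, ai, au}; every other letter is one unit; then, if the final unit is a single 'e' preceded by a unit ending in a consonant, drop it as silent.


Word: "gentle" (6 letters)
Left-to-right scan:
  [1] 'g' (letter)
  [2] 'e' (letter)
  [3] 'n' (letter)
  [4] 't' (letter)
  [5] 'l' (letter)
  [6] 'e' (letter)
Units from scan: 6
Final unit is 'e' after a consonant -> drop as silent (-1)
Sound units = 5 units


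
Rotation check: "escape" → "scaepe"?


Word: "escape", Candidate: "scaepe"
Method: check if candidate is substring of word+word
"escapeescape" contains "scaepe"? No
Is rotation = No


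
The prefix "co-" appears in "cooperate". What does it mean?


Prefix: co-
Example: cooperate (co- + operate)
Meaning = together


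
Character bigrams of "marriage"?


Word: "marriage" (length 8)
Number of bigrams = 8 - 2 + 1 = 7
  Position 0: "ma"
  Position 1: "ar"
  Position 2: "rr"
  Position 3: "ri"
  Position 4: "ia"
  Position 5: "ag"
  Position 6: "ge"
Bigrams = "ma", "ar", "rr", "ri", "ia", "ag", "ge"


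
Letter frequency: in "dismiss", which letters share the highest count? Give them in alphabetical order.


Word: "dismiss"
Letter counts:
  'd': 1
  'i': 2
  'm': 1
  's': 3
Maximum count = 3
Most frequent = 's' (3 times each)


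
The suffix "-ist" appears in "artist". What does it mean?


Suffix: -ist
Example: artist = art + -ist
Meaning = one who practices


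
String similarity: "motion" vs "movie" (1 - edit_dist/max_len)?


Word 1: "motion" (length 6)
Word 2: "movie" (length 5)
One optimal edit sequence:
  1. keep 'm'
  2. keep 'o'
  3. substitute 't' -> 'v'  (+1)
  4. keep 'i'
  5. delete 'o'  (+1)
  6. substitute 'n' -> 'e'  (+1)
Edit distance = 3
Max length = max(6, 5) = 6
Similarity = 1 - 3/6
= 0.5000


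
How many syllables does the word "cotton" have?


Word: "cotton"
Syllable breakdown: cot-ton
Counting: 2 parts
= 2 syllables


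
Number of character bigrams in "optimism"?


Word: "optimism" (length 8)
Number of 2-grams = length - 2 + 1 = 8 - 2 + 1
= 7


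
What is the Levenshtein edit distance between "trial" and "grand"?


Word 1: "trial" (length 5)
Word 2: "grand" (length 5)
One optimal edit sequence (insert/delete/substitute each cost 1):
  1. substitute 't' -> 'g'  (+1)
  2. keep 'r'
  3. substitute 'i' -> 'a'  (+1)
  4. substitute 'a' -> 'n'  (+1)
  5. substitute 'l' -> 'd'  (+1)
Total edit operations: 4
Edit distance = 4


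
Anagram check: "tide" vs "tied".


Word 1: "tide" → sorted: deit
Word 2: "tied" → sorted: deit
Same letters? deit == deit
Anagram = Yes


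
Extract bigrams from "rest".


Word: "rest" (length 4)
Number of bigrams = 4 - 2 + 1 = 3
  Position 0: "re"
  Position 1: "es"
  Position 2: "st"
Bigrams = "re", "es", "st"


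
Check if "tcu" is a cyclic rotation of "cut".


Word: "cut", Candidate: "tcu"
Method: check if candidate is substring of word+word
"cutcut" contains "tcu"? Yes
Is rotation = Yes


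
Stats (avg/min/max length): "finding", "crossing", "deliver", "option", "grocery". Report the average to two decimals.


Lengths: "finding"=7, "crossing"=8, "deliver"=7, "option"=6, "grocery"=7
Sum = 35, Count = 5
Average = 35/5 = 7.00
= avg=7.00, min=6, max=8


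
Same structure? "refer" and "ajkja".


Pattern of "refer": [0, 1, 2, 1, 0]
Pattern of "ajkja": [0, 1, 2, 1, 0]
Patterns match
Same pattern = Yes


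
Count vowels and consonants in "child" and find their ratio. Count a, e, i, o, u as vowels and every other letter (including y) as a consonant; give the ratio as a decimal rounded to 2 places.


Word: "child"
Vowels (a,e,i,o,u): 1
Consonants: 4
Ratio = 1/4
= 0.25


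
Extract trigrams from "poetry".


Word: "poetry" (length 6)
Number of trigrams = 6 - 3 + 1 = 4
  Position 0: "poe"
  Position 1: "oet"
  Position 2: "etr"
  Position 3: "try"
Trigrams = "poe", "oet", "etr", "try"


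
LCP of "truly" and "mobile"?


Word 1: "truly"
Word 2: "mobile"
Comparing from start:
  Pos 0: 't' != 'm' (stop)
LCP = "" (length 0)


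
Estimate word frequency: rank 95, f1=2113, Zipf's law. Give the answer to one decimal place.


Zipf's law: f(r) = f(1) / r
f(1) = 2113
f(95) = 2113 / 95
= 22.2 occurrences


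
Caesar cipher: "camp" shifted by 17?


Word: "camp"
Shift: 17
Each letter → (letter + shift) mod 26:
  'c' (2) + 17 = 19 → 't'
  'a' (0) + 17 = 17 → 'r'
  'm' (12) + 17 = 3 → 'd'
  'p' (15) + 17 = 6 → 'g'
Result = "trdg"


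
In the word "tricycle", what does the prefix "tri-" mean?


Prefix: tri-
Example: tricycle (tri- + cycle)
Meaning = three


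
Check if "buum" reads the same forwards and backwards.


Word: "buum"
Reversed: "muub"
Forward == Backward? buum != muub
Palindrome = No


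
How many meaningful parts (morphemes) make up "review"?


Word: "review"
Morphemes: re- | view
Each morpheme carries meaning
= 2 morphemes


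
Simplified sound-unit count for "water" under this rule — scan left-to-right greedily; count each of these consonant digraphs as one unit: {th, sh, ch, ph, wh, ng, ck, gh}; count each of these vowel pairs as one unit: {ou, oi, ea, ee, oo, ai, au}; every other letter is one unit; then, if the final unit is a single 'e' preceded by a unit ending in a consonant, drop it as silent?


Word: "water" (5 letters)
Left-to-right scan:
  [1] 'w' (letter)
  [2] 'a' (letter)
  [3] 't' (letter)
  [4] 'e' (letter)
  [5] 'r' (letter)
Units from scan: 5
Sound units = 5 units


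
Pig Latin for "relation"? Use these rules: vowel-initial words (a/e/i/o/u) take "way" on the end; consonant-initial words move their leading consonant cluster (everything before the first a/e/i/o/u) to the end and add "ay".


Word: "relation"
Starts with consonant(s) → move to end, add 'ay'
Consonant cluster: "r"
Pig Latin = "elationray"


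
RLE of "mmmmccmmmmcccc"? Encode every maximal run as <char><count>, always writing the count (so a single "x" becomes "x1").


String: "mmmmccmmmmcccc"
Scanning for consecutive runs:
  'm' x 4
  'c' x 2
  'm' x 4
  'c' x 4
RLE = "m4c2m4c4"


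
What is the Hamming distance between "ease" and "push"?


Comparing character by character (same length = 4):
  Pos 0: 'e' vs 'p' !=
  Pos 1: 'a' vs 'u' !=
  Pos 2: 's' vs 's' =
  Pos 3: 'e' vs 'h' !=
Hamming distance = 3


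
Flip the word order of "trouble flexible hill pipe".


Original: "trouble flexible hill pipe"
Words (1..n): trouble | flexible | hill | pipe
Reversed (n..1): pipe | hill | flexible | trouble
Result = "pipe hill flexible trouble"


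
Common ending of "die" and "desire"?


Word 1: "die"
Word 2: "desire"
Comparing from end:
  Pos -1: 'e' == 'e'
  Pos -2: 'i' != 'r' (stop)
LCS = "e" (length 1)


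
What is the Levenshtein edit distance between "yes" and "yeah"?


Word 1: "yes" (length 3)
Word 2: "yeah" (length 4)
One optimal edit sequence (insert/delete/substitute each cost 1):
  1. keep 'y'
  2. keep 'e'
  3. insert 'a'  (+1)
  4. substitute 's' -> 'h'  (+1)
Total edit operations: 2
Edit distance = 2


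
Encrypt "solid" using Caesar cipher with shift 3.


Word: "solid"
Shift: 3
Each letter → (letter + shift) mod 26:
  's' (18) + 3 = 21 → 'v'
  'o' (14) + 3 = 17 → 'r'
  'l' (11) + 3 = 14 → 'o'
  'i' (8) + 3 = 11 → 'l'
  'd' (3) + 3 = 6 → 'g'
Result = "vrolg"


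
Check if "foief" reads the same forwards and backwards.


Word: "foief"
Reversed: "feiof"
Forward == Backward? foief != feiof
Palindrome = No


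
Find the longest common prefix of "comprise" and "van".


Word 1: "comprise"
Word 2: "van"
Comparing from start:
  Pos 0: 'c' != 'v' (stop)
LCP = "" (length 0)


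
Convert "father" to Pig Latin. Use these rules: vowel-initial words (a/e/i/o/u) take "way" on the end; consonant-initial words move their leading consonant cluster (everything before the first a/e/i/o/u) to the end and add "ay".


Word: "father"
Starts with consonant(s) → move to end, add 'ay'
Consonant cluster: "f"
Pig Latin = "atherfay"


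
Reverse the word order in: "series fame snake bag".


Original: "series fame snake bag"
Words (1..n): series | fame | snake | bag
Reversed (n..1): bag | snake | fame | series
Result = "bag snake fame series"


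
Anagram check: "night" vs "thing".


Word 1: "night" → sorted: ghint
Word 2: "thing" → sorted: ghint
Same letters? ghint == ghint
Anagram = Yes


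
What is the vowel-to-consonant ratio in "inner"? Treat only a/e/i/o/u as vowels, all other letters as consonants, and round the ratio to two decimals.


Word: "inner"
Vowels (a,e,i,o,u): 2
Consonants: 3
Ratio = 2/3
= 0.67


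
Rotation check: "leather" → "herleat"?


Word: "leather", Candidate: "herleat"
Method: check if candidate is substring of word+word
"leatherleather" contains "herleat"? Yes
Is rotation = Yes


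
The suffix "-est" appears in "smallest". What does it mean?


Suffix: -est
Example: smallest = small + -est
Meaning = most


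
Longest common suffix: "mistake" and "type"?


Word 1: "mistake"
Word 2: "type"
Comparing from end:
  Pos -1: 'e' == 'e'
  Pos -2: 'k' != 'p' (stop)
LCS = "e" (length 1)


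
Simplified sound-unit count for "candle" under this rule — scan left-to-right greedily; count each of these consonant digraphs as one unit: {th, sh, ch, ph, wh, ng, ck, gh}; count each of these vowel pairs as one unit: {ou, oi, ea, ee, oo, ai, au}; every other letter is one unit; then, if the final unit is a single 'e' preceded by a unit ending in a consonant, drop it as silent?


Word: "candle" (6 letters)
Left-to-right scan:
  [1] 'c' (letter)
  [2] 'a' (letter)
  [3] 'n' (letter)
  [4] 'd' (letter)
  [5] 'l' (letter)
  [6] 'e' (letter)
Units from scan: 6
Final unit is 'e' after a consonant -> drop as silent (-1)
Sound units = 5 units


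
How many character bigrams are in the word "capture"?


Word: "capture" (length 7)
Number of 2-grams = length - 2 + 1 = 7 - 2 + 1
= 6


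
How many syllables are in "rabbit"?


Word: "rabbit"
Syllable breakdown: rab · bit
Counting: 2 parts
= 2 syllables


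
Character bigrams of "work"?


Word: "work" (length 4)
Number of bigrams = 4 - 2 + 1 = 3
  Position 0: "wo"
  Position 1: "or"
  Position 2: "rk"
Bigrams = "wo", "or", "rk"


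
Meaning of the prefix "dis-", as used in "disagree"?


Prefix: dis-
As in: disagree -> dis- + agree
Meaning = not / opposite


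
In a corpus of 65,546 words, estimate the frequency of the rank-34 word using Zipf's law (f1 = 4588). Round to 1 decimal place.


Zipf's law: f(r) = f(1) / r
f(1) = 4588
f(34) = 4588 / 34
= 134.9 occurrences


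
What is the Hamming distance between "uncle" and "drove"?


Comparing character by character (same length = 5):
  Pos 0: 'u' vs 'd' !=
  Pos 1: 'n' vs 'r' !=
  Pos 2: 'c' vs 'o' !=
  Pos 3: 'l' vs 'v' !=
  Pos 4: 'e' vs 'e' =
Hamming distance = 4


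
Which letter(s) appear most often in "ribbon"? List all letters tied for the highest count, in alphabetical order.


Word: "ribbon"
Letter counts:
  'b': 2
  'i': 1
  'n': 1
  'o': 1
  'r': 1
Maximum count = 2
Most frequent = 'b' (2 times each)


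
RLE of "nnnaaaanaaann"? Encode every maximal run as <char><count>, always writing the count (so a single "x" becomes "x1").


String: "nnnaaaanaaann"
Scanning for consecutive runs:
  'n' x 3
  'a' x 4
  'n' x 1
  'a' x 3
  'n' x 2
RLE = "n3a4n1a3n2"


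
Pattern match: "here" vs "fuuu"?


Pattern of "here": [0, 1, 2, 1]
Pattern of "fuuu": [0, 1, 1, 1]
Patterns do not match
Same pattern = No


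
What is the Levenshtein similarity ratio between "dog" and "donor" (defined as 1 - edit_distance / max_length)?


Word 1: "dog" (length 3)
Word 2: "donor" (length 5)
One optimal edit sequence:
  1. keep 'd'
  2. insert 'o'  (+1)
  3. insert 'n'  (+1)
  4. keep 'o'
  5. substitute 'g' -> 'r'  (+1)
Edit distance = 3
Max length = max(3, 5) = 5
Similarity = 1 - 3/5
= 0.4000


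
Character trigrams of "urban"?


Word: "urban" (length 5)
Number of trigrams = 5 - 3 + 1 = 3
  Position 0: "urb"
  Position 1: "rba"
  Position 2: "ban"
Trigrams = "urb", "rba", "ban"


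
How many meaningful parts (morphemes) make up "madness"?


Word: "madness"
Morphemes: mad / -ness
Each morpheme carries meaning
= 2 morphemes


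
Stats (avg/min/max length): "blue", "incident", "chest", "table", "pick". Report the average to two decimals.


Lengths: "blue"=4, "incident"=8, "chest"=5, "table"=5, "pick"=4
Sum = 26, Count = 5
Average = 26/5 = 5.20
= avg=5.20, min=4, max=8


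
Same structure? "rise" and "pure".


Pattern of "rise": [0, 1, 2, 3]
Pattern of "pure": [0, 1, 2, 3]
Patterns match
Same pattern = Yes


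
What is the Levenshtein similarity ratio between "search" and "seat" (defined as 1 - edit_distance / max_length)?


Word 1: "search" (length 6)
Word 2: "seat" (length 4)
One optimal edit sequence:
  1. keep 's'
  2. keep 'e'
  3. keep 'a'
  4. delete 'r'  (+1)
  5. delete 'c'  (+1)
  6. substitute 'h' -> 't'  (+1)
Edit distance = 3
Max length = max(6, 4) = 6
Similarity = 1 - 3/6
= 0.5000


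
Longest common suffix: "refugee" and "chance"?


Word 1: "refugee"
Word 2: "chance"
Comparing from end:
  Pos -1: 'e' == 'e'
  Pos -2: 'e' != 'c' (stop)
LCS = "e" (length 1)


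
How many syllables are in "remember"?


Word: "remember"
Syllable breakdown: re | mem | ber
Counting: 3 parts
= 3 syllables


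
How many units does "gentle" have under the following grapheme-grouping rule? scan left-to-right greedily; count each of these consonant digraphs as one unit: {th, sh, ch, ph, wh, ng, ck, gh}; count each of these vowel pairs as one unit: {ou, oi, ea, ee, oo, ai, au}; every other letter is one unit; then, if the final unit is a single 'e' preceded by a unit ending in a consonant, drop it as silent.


Word: "gentle" (6 letters)
Left-to-right scan:
  1. 'g' (letter)
  2. 'e' (letter)
  3. 'n' (letter)
  4. 't' (letter)
  5. 'l' (letter)
  6. 'e' (letter)
Units from scan: 6
Final unit is 'e' after a consonant -> drop as silent (-1)
Sound units = 5 units


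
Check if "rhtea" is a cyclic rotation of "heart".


Word: "heart", Candidate: "rhtea"
Method: check if candidate is substring of word+word
"heartheart" contains "rhtea"? No
Is rotation = No


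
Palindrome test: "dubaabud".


Word: "dubaabud"
Reversed: "dubaabud"
Forward == Backward? dubaabud == dubaabud
Palindrome = Yes


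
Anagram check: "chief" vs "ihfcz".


Word 1: "chief" → sorted: cefhi
Word 2: "ihfcz" → sorted: cfhiz
Same letters? cefhi != cfhiz
Anagram = No


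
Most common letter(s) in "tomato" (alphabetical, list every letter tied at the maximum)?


Word: "tomato"
Letter counts:
  'a': 1
  'm': 1
  'o': 2
  't': 2
Maximum count = 2
Most frequent = 'o', 't' (2 times each)


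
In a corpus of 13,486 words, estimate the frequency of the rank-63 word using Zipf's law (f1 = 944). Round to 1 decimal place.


Zipf's law: f(r) = f(1) / r
f(1) = 944
f(63) = 944 / 63
= 15.0 occurrences


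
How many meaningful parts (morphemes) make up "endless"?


Word: "endless"
Morphemes: end | -less
Each morpheme carries meaning
= 2 morphemes


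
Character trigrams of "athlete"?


Word: "athlete" (length 7)
Number of trigrams = 7 - 3 + 1 = 5
  Position 0: "ath"
  Position 1: "thl"
  Position 2: "hle"
  Position 3: "let"
  Position 4: "ete"
Trigrams = "ath", "thl", "hle", "let", "ete"


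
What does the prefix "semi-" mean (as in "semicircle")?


Prefix: semi-
Example: semicircle = semi- + circle
Meaning = half


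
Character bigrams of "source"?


Word: "source" (length 6)
Number of bigrams = 6 - 2 + 1 = 5
  Position 0: "so"
  Position 1: "ou"
  Position 2: "ur"
  Position 3: "rc"
  Position 4: "ce"
Bigrams = "so", "ou", "ur", "rc", "ce"


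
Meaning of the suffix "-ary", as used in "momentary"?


Suffix: -ary
Example: momentary (moment + -ary)
Meaning = relating to


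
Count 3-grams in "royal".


Word: "royal" (length 5)
Number of 3-grams = length - 3 + 1 = 5 - 3 + 1
= 3


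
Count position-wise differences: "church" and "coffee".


Comparing character by character (same length = 6):
  Pos 0: 'c' vs 'c' =
  Pos 1: 'h' vs 'o' !=
  Pos 2: 'u' vs 'f' !=
  Pos 3: 'r' vs 'f' !=
  Pos 4: 'c' vs 'e' !=
  Pos 5: 'h' vs 'e' !=
Hamming distance = 5


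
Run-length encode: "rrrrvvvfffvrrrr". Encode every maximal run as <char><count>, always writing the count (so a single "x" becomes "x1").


String: "rrrrvvvfffvrrrr"
Scanning for consecutive runs:
  'r' x 4
  'v' x 3
  'f' x 3
  'v' x 1
  'r' x 4
RLE = "r4v3f3v1r4"


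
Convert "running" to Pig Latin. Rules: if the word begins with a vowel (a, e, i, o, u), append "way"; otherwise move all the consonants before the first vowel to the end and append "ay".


Word: "running"
Starts with consonant(s) → move to end, add 'ay'
Consonant cluster: "r"
Pig Latin = "unningray"


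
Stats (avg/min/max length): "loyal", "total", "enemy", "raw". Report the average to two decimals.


Lengths: "loyal"=5, "total"=5, "enemy"=5, "raw"=3
Sum = 18, Count = 4
Average = 18/4 = 4.50
= avg=4.50, min=3, max=5


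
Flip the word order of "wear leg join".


Original: "wear leg join"
Words (1..n): wear | leg | join
Reversed (n..1): join | leg | wear
Result = "join leg wear"


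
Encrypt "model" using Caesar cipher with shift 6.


Word: "model"
Shift: 6
Each letter → (letter + shift) mod 26:
  'm' (12) + 6 = 18 → 's'
  'o' (14) + 6 = 20 → 'u'
  'd' (3) + 6 = 9 → 'j'
  'e' (4) + 6 = 10 → 'k'
  'l' (11) + 6 = 17 → 'r'
Result = "sujkr"


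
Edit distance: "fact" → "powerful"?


Word 1: "fact" (length 4)
Word 2: "powerful" (length 8)
One optimal edit sequence (insert/delete/substitute each cost 1):
  1. insert 'p'  (+1)
  2. insert 'o'  (+1)
  3. insert 'w'  (+1)
  4. insert 'e'  (+1)
  5. substitute 'f' -> 'r'  (+1)
  6. substitute 'a' -> 'f'  (+1)
  7. substitute 'c' -> 'u'  (+1)
  8. substitute 't' -> 'l'  (+1)
Total edit operations: 8
Edit distance = 8


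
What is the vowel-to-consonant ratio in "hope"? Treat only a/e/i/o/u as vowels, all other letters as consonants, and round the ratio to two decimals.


Word: "hope"
Vowels (a,e,i,o,u): 2
Consonants: 2
Ratio = 2/2
= 1.00


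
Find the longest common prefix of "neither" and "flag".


Word 1: "neither"
Word 2: "flag"
Comparing from start:
  Pos 0: 'n' != 'f' (stop)
LCP = "" (length 0)


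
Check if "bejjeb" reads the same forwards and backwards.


Word: "bejjeb"
Reversed: "bejjeb"
Forward == Backward? bejjeb == bejjeb
Palindrome = Yes


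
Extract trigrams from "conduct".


Word: "conduct" (length 7)
Number of trigrams = 7 - 3 + 1 = 5
  Position 0: "con"
  Position 1: "ond"
  Position 2: "ndu"
  Position 3: "duc"
  Position 4: "uct"
Trigrams = "con", "ond", "ndu", "duc", "uct"


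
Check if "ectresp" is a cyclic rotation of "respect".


Word: "respect", Candidate: "ectresp"
Method: check if candidate is substring of word+word
"respectrespect" contains "ectresp"? Yes
Is rotation = Yes


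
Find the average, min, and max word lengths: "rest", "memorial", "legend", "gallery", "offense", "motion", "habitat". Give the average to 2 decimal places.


Lengths: "rest"=4, "memorial"=8, "legend"=6, "gallery"=7, "offense"=7, "motion"=6, "habitat"=7
Sum = 45, Count = 7
Average = 45/7 = 6.43
= avg=6.43, min=4, max=8


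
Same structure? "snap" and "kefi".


Pattern of "snap": [0, 1, 2, 3]
Pattern of "kefi": [0, 1, 2, 3]
Patterns match
Same pattern = Yes


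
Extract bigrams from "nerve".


Word: "nerve" (length 5)
Number of bigrams = 5 - 2 + 1 = 4
  Position 0: "ne"
  Position 1: "er"
  Position 2: "rv"
  Position 3: "ve"
Bigrams = "ne", "er", "rv", "ve"


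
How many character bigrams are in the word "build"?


Word: "build" (length 5)
Number of 2-grams = length - 2 + 1 = 5 - 2 + 1
= 4


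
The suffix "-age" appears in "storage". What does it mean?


Suffix: -age
Example: storage (store + -age, with a spelling change)
Meaning = result / collection


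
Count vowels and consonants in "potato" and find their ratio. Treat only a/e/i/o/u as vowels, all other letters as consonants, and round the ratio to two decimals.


Word: "potato"
Vowels (a,e,i,o,u): 3
Consonants: 3
Ratio = 3/3
= 1.00


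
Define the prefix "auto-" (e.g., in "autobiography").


Prefix: auto-
Example: autobiography = auto- + biography
Meaning = self


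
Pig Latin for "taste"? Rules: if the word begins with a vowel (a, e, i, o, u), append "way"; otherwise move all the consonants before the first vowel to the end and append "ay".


Word: "taste"
Starts with consonant(s) → move to end, add 'ay'
Consonant cluster: "t"
Pig Latin = "astetay"


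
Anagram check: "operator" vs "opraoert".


Word 1: "operator" → sorted: aeooprrt
Word 2: "opraoert" → sorted: aeooprrt
Same letters? aeooprrt == aeooprrt
Anagram = Yes


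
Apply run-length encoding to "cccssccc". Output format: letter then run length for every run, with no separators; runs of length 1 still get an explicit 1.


String: "cccssccc"
Scanning for consecutive runs:
  'c' x 3
  's' x 2
  'c' x 3
RLE = "c3s2c3"


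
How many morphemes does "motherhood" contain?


Word: "motherhood"
Morphemes: mother / -hood
Each morpheme carries meaning
= 2 morphemes


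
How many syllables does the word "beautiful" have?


Word: "beautiful"
Syllable breakdown: beau / ti / ful
Counting: 3 parts
= 3 syllables


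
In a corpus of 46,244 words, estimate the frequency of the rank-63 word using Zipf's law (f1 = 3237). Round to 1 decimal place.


Zipf's law: f(r) = f(1) / r
f(1) = 3237
f(63) = 3237 / 63
= 51.4 occurrences


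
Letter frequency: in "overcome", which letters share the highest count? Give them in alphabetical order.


Word: "overcome"
Letter counts:
  'c': 1
  'e': 2
  'm': 1
  'o': 2
  'r': 1
  'v': 1
Maximum count = 2
Most frequent = 'e', 'o' (2 times each)


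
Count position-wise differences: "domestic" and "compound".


Comparing character by character (same length = 8):
  Pos 0: 'd' vs 'c' !=
  Pos 1: 'o' vs 'o' =
  Pos 2: 'm' vs 'm' =
  Pos 3: 'e' vs 'p' !=
  Pos 4: 's' vs 'o' !=
  Pos 5: 't' vs 'u' !=
  Pos 6: 'i' vs 'n' !=
  Pos 7: 'c' vs 'd' !=
Hamming distance = 6


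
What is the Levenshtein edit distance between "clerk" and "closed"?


Word 1: "clerk" (length 5)
Word 2: "closed" (length 6)
One optimal edit sequence (insert/delete/substitute each cost 1):
  1. keep 'c'
  2. keep 'l'
  3. insert 'o'  (+1)
  4. substitute 'e' -> 's'  (+1)
  5. substitute 'r' -> 'e'  (+1)
  6. substitute 'k' -> 'd'  (+1)
Total edit operations: 4
Edit distance = 4


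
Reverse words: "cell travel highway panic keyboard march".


Original: "cell travel highway panic keyboard march"
Words (1..n): cell | travel | highway | panic | keyboard | march
Reversed (n..1): march | keyboard | panic | highway | travel | cell
Result = "march keyboard panic highway travel cell"


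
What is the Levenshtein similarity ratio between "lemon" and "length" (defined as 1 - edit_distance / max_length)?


Word 1: "lemon" (length 5)
Word 2: "length" (length 6)
One optimal edit sequence:
  1. keep 'l'
  2. keep 'e'
  3. insert 'n'  (+1)
  4. substitute 'm' -> 'g'  (+1)
  5. substitute 'o' -> 't'  (+1)
  6. substitute 'n' -> 'h'  (+1)
Edit distance = 4
Max length = max(5, 6) = 6
Similarity = 1 - 4/6
= 0.3333


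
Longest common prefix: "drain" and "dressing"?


Word 1: "drain"
Word 2: "dressing"
Comparing from start:
  Pos 0: 'd' == 'd'
  Pos 1: 'r' == 'r'
  Pos 2: 'a' != 'e' (stop)
LCP = "dr" (length 2)


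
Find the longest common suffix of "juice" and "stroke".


Word 1: "juice"
Word 2: "stroke"
Comparing from end:
  Pos -1: 'e' == 'e'
  Pos -2: 'c' != 'k' (stop)
LCS = "e" (length 1)


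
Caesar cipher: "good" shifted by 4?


Word: "good"
Shift: 4
Each letter → (letter + shift) mod 26:
  'g' (6) + 4 = 10 → 'k'
  'o' (14) + 4 = 18 → 's'
  'o' (14) + 4 = 18 → 's'
  'd' (3) + 4 = 7 → 'h'
Result = "kssh"


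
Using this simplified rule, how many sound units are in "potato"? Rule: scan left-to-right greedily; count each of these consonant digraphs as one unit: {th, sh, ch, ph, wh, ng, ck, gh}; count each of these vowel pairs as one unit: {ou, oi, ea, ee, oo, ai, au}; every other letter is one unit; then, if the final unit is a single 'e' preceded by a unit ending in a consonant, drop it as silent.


Word: "potato" (6 letters)
Left-to-right scan:
  1. 'p' (letter)
  2. 'o' (letter)
  3. 't' (letter)
  4. 'a' (letter)
  5. 't' (letter)
  6. 'o' (letter)
Units from scan: 6
Sound units = 6 units


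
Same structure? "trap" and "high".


Pattern of "trap": [0, 1, 2, 3]
Pattern of "high": [0, 1, 2, 0]
Patterns do not match
Same pattern = No


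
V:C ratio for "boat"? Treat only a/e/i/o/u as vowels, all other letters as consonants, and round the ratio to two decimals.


Word: "boat"
Vowels (a,e,i,o,u): 2
Consonants: 2
Ratio = 2/2
= 1.00


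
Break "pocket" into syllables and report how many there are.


Word: "pocket"
Syllable breakdown: pock · et
Counting: 2 parts
= 2 syllables


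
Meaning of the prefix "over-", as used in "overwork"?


Prefix: over-
As in: overwork -> over- + work
Meaning = excessive


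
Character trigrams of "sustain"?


Word: "sustain" (length 7)
Number of trigrams = 7 - 3 + 1 = 5
  Position 0: "sus"
  Position 1: "ust"
  Position 2: "sta"
  Position 3: "tai"
  Position 4: "ain"
Trigrams = "sus", "ust", "sta", "tai", "ain"


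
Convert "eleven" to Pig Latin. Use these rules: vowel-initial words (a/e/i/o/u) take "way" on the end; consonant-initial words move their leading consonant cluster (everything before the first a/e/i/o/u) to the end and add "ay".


Word: "eleven"
Starts with vowel → add 'way'
Pig Latin = "elevenway"


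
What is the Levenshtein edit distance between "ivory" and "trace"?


Word 1: "ivory" (length 5)
Word 2: "trace" (length 5)
One optimal edit sequence (insert/delete/substitute each cost 1):
  1. substitute 'i' -> 't'  (+1)
  2. substitute 'v' -> 'r'  (+1)
  3. substitute 'o' -> 'a'  (+1)
  4. substitute 'r' -> 'c'  (+1)
  5. substitute 'y' -> 'e'  (+1)
Total edit operations: 5
Edit distance = 5


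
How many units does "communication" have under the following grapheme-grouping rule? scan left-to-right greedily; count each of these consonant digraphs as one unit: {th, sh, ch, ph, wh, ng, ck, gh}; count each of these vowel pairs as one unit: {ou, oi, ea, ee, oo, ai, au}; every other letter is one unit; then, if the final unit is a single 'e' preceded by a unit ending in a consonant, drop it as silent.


Word: "communication" (13 letters)
Left-to-right scan:
  1. 'c' (letter)
  2. 'o' (letter)
  3. 'm' (letter)
  4. 'm' (letter)
  5. 'u' (letter)
  6. 'n' (letter)
  7. 'i' (letter)
  8. 'c' (letter)
  9. 'a' (letter)
  10. 't' (letter)
  11. 'i' (letter)
  12. 'o' (letter)
  13. 'n' (letter)
Units from scan: 13
Sound units = 13 units


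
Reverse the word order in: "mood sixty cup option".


Original: "mood sixty cup option"
Words (1..n): mood | sixty | cup | option
Reversed (n..1): option | cup | sixty | mood
Result = "option cup sixty mood"


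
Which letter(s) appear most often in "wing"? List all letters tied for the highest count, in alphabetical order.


Word: "wing"
Letter counts:
  'g': 1
  'i': 1
  'n': 1
  'w': 1
Maximum count = 1
Most frequent = 'g', 'i', 'n', 'w' (1 time each)


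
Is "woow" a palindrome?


Word: "woow"
Reversed: "woow"
Forward == Backward? woow == woow
Palindrome = Yes


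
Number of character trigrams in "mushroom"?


Word: "mushroom" (length 8)
Number of 3-grams = length - 3 + 1 = 8 - 3 + 1
= 6


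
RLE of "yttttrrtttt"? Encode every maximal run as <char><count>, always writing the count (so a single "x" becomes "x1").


String: "yttttrrtttt"
Scanning for consecutive runs:
  'y' x 1
  't' x 4
  'r' x 2
  't' x 4
RLE = "y1t4r2t4"


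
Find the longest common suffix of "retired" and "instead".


Word 1: "retired"
Word 2: "instead"
Comparing from end:
  Pos -1: 'd' == 'd'
  Pos -2: 'e' != 'a' (stop)
LCS = "d" (length 1)


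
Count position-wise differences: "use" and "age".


Comparing character by character (same length = 3):
  Pos 0: 'u' vs 'a' !=
  Pos 1: 's' vs 'g' !=
  Pos 2: 'e' vs 'e' =
Hamming distance = 2


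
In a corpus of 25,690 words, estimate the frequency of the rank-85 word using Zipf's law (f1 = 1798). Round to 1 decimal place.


Zipf's law: f(r) = f(1) / r
f(1) = 1798
f(85) = 1798 / 85
= 21.2 occurrences


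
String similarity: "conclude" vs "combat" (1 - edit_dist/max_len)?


Word 1: "conclude" (length 8)
Word 2: "combat" (length 6)
One optimal edit sequence:
  1. keep 'c'
  2. keep 'o'
  3. delete 'n'  (+1)
  4. delete 'c'  (+1)
  5. substitute 'l' -> 'm'  (+1)
  6. substitute 'u' -> 'b'  (+1)
  7. substitute 'd' -> 'a'  (+1)
  8. substitute 'e' -> 't'  (+1)
Edit distance = 6
Max length = max(8, 6) = 8
Similarity = 1 - 6/8
= 0.2500


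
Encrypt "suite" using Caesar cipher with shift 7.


Word: "suite"
Shift: 7
Each letter → (letter + shift) mod 26:
  's' (18) + 7 = 25 → 'z'
  'u' (20) + 7 = 1 → 'b'
  'i' (8) + 7 = 15 → 'p'
  't' (19) + 7 = 0 → 'a'
  'e' (4) + 7 = 11 → 'l'
Result = "zbpal"


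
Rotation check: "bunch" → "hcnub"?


Word: "bunch", Candidate: "hcnub"
Method: check if candidate is substring of word+word
"bunchbunch" contains "hcnub"? No
Is rotation = No


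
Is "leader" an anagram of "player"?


Word 1: "player" → sorted: aelpry
Word 2: "leader" → sorted: adeelr
Same letters? aelpry != adeelr
Anagram = No


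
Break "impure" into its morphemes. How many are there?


Word: "impure"
Morphemes: im- / pure
Each morpheme carries meaning
= 2 morphemes


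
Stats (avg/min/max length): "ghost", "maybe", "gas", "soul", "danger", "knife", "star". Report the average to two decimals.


Lengths: "ghost"=5, "maybe"=5, "gas"=3, "soul"=4, "danger"=6, "knife"=5, "star"=4
Sum = 32, Count = 7
Average = 32/7 = 4.57
= avg=4.57, min=3, max=6


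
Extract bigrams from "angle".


Word: "angle" (length 5)
Number of bigrams = 5 - 2 + 1 = 4
  Position 0: "an"
  Position 1: "ng"
  Position 2: "gl"
  Position 3: "le"
Bigrams = "an", "ng", "gl", "le"


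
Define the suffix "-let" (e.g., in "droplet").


Suffix: -let
Example: droplet = drop + -let
Meaning = small


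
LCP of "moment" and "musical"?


Word 1: "moment"
Word 2: "musical"
Comparing from start:
  Pos 0: 'm' == 'm'
  Pos 1: 'o' != 'u' (stop)
LCP = "m" (length 1)


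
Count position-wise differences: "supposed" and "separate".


Comparing character by character (same length = 8):
  Pos 0: 's' vs 's' =
  Pos 1: 'u' vs 'e' !=
  Pos 2: 'p' vs 'p' =
  Pos 3: 'p' vs 'a' !=
  Pos 4: 'o' vs 'r' !=
  Pos 5: 's' vs 'a' !=
  Pos 6: 'e' vs 't' !=
  Pos 7: 'd' vs 'e' !=
Hamming distance = 6


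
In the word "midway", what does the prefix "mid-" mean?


Prefix: mid-
Example: midway (mid- + way)
Meaning = middle


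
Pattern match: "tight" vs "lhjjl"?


Pattern of "tight": [0, 1, 2, 3, 0]
Pattern of "lhjjl": [0, 1, 2, 2, 0]
Patterns do not match
Same pattern = No


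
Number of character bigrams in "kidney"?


Word: "kidney" (length 6)
Number of 2-grams = length - 2 + 1 = 6 - 2 + 1
= 5


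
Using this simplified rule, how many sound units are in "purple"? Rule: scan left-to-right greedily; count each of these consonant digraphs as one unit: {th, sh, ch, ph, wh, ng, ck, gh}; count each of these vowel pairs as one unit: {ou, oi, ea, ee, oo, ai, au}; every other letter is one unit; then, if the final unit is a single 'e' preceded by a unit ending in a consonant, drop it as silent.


Word: "purple" (6 letters)
Left-to-right scan:
  1. 'p' (letter)
  2. 'u' (letter)
  3. 'r' (letter)
  4. 'p' (letter)
  5. 'l' (letter)
  6. 'e' (letter)
Units from scan: 6
Final unit is 'e' after a consonant -> drop as silent (-1)
Sound units = 5 units


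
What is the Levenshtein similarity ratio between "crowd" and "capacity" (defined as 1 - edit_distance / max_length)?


Word 1: "crowd" (length 5)
Word 2: "capacity" (length 8)
One optimal edit sequence:
  1. keep 'c'
  2. insert 'a'  (+1)
  3. insert 'p'  (+1)
  4. insert 'a'  (+1)
  5. substitute 'r' -> 'c'  (+1)
  6. substitute 'o' -> 'i'  (+1)
  7. substitute 'w' -> 't'  (+1)
  8. substitute 'd' -> 'y'  (+1)
Edit distance = 7
Max length = max(5, 8) = 8
Similarity = 1 - 7/8
= 0.1250


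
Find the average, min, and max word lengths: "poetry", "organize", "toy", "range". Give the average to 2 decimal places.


Lengths: "poetry"=6, "organize"=8, "toy"=3, "range"=5
Sum = 22, Count = 4
Average = 22/4 = 5.50
= avg=5.50, min=3, max=8


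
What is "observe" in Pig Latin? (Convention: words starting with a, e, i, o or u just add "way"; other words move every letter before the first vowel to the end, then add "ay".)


Word: "observe"
Starts with vowel → add 'way'
Pig Latin = "observeway"


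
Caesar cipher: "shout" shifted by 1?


Word: "shout"
Shift: 1
Each letter → (letter + shift) mod 26:
  's' (18) + 1 = 19 → 't'
  'h' (7) + 1 = 8 → 'i'
  'o' (14) + 1 = 15 → 'p'
  'u' (20) + 1 = 21 → 'v'
  't' (19) + 1 = 20 → 'u'
Result = "tipvu"


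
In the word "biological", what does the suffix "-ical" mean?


Suffix: -ical
Example: biological = biology + -ical, with a spelling change
Meaning = relating to


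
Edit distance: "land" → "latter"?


Word 1: "land" (length 4)
Word 2: "latter" (length 6)
One optimal edit sequence (insert/delete/substitute each cost 1):
  1. keep 'l'
  2. keep 'a'
  3. insert 't'  (+1)
  4. insert 't'  (+1)
  5. substitute 'n' -> 'e'  (+1)
  6. substitute 'd' -> 'r'  (+1)
Total edit operations: 4
Edit distance = 4


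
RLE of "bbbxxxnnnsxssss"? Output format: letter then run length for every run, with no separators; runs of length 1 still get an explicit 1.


String: "bbbxxxnnnsxssss"
Scanning for consecutive runs:
  'b' x 3
  'x' x 3
  'n' x 3
  's' x 1
  'x' x 1
  's' x 4
RLE = "b3x3n3s1x1s4"


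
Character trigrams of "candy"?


Word: "candy" (length 5)
Number of trigrams = 5 - 3 + 1 = 3
  Position 0: "can"
  Position 1: "and"
  Position 2: "ndy"
Trigrams = "can", "and", "ndy"


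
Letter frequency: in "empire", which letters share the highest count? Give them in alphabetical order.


Word: "empire"
Letter counts:
  'e': 2
  'i': 1
  'm': 1
  'p': 1
  'r': 1
Maximum count = 2
Most frequent = 'e' (2 times each)
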